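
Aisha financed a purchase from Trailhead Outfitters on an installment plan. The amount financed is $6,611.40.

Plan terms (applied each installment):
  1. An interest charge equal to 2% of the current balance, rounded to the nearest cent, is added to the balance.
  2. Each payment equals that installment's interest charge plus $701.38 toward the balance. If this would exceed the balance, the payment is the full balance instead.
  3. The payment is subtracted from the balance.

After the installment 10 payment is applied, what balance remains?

Installment 1: $6,611.40 +$132.23 interest = $6,743.63; pay $833.61 → $5,910.02
Installment 2: $5,910.02 +$118.20 interest = $6,028.22; pay $819.58 → $5,208.64
Installment 3: $5,208.64 +$104.17 interest = $5,312.81; pay $805.55 → $4,507.26
Installment 4: $4,507.26 +$90.15 interest = $4,597.41; pay $791.53 → $3,805.88
Installment 5: $3,805.88 +$76.12 interest = $3,882.00; pay $777.50 → $3,104.50
Installment 6: $3,104.50 +$62.09 interest = $3,166.59; pay $763.47 → $2,403.12
Installment 7: $2,403.12 +$48.06 interest = $2,451.18; pay $749.44 → $1,701.74
Installment 8: $1,701.74 +$34.03 interest = $1,735.77; pay $735.41 → $1,000.36
Installment 9: $1,000.36 +$20.01 interest = $1,020.37; pay $721.39 → $298.98
Installment 10: $298.98 +$5.98 interest = $304.96; pay $304.96 → $0.00

$0.00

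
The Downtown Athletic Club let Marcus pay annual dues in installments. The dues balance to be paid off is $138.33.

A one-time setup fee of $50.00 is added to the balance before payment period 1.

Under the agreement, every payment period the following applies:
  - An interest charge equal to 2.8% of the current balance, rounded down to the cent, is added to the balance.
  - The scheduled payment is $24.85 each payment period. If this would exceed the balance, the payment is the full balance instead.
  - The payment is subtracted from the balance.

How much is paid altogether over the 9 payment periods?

Payment period 1: $188.33 +$5.27 interest = $193.60; pay $24.85 → $168.75
Payment period 2: $168.75 +$4.72 interest = $173.47; pay $24.85 → $148.62
Payment period 3: $148.62 +$4.16 interest = $152.78; pay $24.85 → $127.93
Payment period 4: $127.93 +$3.58 interest = $131.51; pay $24.85 → $106.66
Payment period 5: $106.66 +$2.98 interest = $109.64; pay $24.85 → $84.79
Payment period 6: $84.79 +$2.37 interest = $87.16; pay $24.85 → $62.31
Payment period 7: $62.31 +$1.74 interest = $64.05; pay $24.85 → $39.20
Payment period 8: $39.20 +$1.09 interest = $40.29; pay $24.85 → $15.44
Payment period 9: $15.44 +$0.43 interest = $15.87; pay $15.87 → $0.00
Total paid: $214.67

$214.67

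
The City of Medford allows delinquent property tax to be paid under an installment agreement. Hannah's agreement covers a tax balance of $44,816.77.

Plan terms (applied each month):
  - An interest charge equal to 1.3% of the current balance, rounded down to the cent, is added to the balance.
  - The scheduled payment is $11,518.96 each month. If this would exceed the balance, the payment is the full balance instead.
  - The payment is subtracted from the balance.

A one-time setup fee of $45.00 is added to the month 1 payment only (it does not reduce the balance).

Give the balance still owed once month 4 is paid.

$210.93

Month 1: $44,816.77 +$582.61 interest = $45,399.38; pay $11,518.96 (+ $45.00 fee) → $33,880.42
Month 2: $33,880.42 +$440.44 interest = $34,320.86; pay $11,518.96 → $22,801.90
Month 3: $22,801.90 +$296.42 interest = $23,098.32; pay $11,518.96 → $11,579.36
Month 4: $11,579.36 +$150.53 interest = $11,729.89; pay $11,518.96 → $210.93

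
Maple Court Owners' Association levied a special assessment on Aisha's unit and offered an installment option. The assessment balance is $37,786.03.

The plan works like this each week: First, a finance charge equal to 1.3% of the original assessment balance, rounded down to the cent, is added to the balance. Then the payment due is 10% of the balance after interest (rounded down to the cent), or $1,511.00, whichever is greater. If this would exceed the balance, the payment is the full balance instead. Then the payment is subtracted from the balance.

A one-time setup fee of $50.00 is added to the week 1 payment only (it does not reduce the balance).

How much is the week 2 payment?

$3,494.07

Week 1: opening $37,786.03; interest $491.21 → $38,277.24; payment $3,827.72 (+ $50.00 fee); balance $34,449.52
Week 2: opening $34,449.52; interest $491.21 → $34,940.73; payment $3,494.07; balance $31,446.66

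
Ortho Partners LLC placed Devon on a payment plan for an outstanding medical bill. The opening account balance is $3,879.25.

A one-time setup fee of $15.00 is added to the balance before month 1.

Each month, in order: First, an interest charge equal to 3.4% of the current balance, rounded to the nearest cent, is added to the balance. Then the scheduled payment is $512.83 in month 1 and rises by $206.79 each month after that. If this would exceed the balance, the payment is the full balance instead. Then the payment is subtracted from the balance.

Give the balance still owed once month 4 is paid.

$1,024.05

Month 1: opening $3,894.25; interest $132.40 → $4,026.65; payment $512.83; balance $3,513.82
Month 2: opening $3,513.82; interest $119.47 → $3,633.29; payment $719.62; balance $2,913.67
Month 3: opening $2,913.67; interest $99.06 → $3,012.73; payment $926.41; balance $2,086.32
Month 4: opening $2,086.32; interest $70.93 → $2,157.25; payment $1,133.20; balance $1,024.05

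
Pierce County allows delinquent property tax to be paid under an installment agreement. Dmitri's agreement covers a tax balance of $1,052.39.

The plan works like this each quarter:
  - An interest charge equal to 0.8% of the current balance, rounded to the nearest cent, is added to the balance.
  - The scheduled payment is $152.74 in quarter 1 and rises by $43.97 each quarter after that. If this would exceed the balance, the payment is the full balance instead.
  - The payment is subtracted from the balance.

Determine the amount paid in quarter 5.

$204.53

Quarter 1: $1,052.39 +$8.42 interest = $1,060.81; pay $152.74 → $908.07
Quarter 2: $908.07 +$7.26 interest = $915.33; pay $196.71 → $718.62
Quarter 3: $718.62 +$5.75 interest = $724.37; pay $240.68 → $483.69
Quarter 4: $483.69 +$3.87 interest = $487.56; pay $284.65 → $202.91
Quarter 5: $202.91 +$1.62 interest = $204.53; pay $204.53 → $0.00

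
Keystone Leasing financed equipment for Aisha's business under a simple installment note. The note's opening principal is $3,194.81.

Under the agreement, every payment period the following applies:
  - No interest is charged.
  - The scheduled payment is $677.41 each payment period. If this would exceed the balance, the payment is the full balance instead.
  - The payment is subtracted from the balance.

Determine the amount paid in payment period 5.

Payment period 1: $3,194.81 − $677.41 → $2,517.40
Payment period 2: $2,517.40 − $677.41 → $1,839.99
Payment period 3: $1,839.99 − $677.41 → $1,162.58
Payment period 4: $1,162.58 − $677.41 → $485.17
Payment period 5: $485.17 − $485.17 → $0.00

$485.17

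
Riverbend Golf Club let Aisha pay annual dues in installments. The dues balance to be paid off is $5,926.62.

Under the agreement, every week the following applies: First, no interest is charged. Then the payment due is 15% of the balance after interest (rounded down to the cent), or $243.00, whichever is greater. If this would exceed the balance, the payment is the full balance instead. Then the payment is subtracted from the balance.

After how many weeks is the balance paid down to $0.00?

Week 1: opening $5,926.62; payment $888.99; balance $5,037.63
Week 2: opening $5,037.63; payment $755.64; balance $4,281.99
Week 3: opening $4,281.99; payment $642.29; balance $3,639.70
Week 4: opening $3,639.70; payment $545.95; balance $3,093.75
Week 5: opening $3,093.75; payment $464.06; balance $2,629.69
Week 6: opening $2,629.69; payment $394.45; balance $2,235.24
Week 7: opening $2,235.24; payment $335.28; balance $1,899.96
Week 8: opening $1,899.96; payment $284.99; balance $1,614.97
Week 9: opening $1,614.97; payment $243.00; balance $1,371.97
Week 10: opening $1,371.97; payment $243.00; balance $1,128.97
Week 11: opening $1,128.97; payment $243.00; balance $885.97
Week 12: opening $885.97; payment $243.00; balance $642.97
Week 13: opening $642.97; payment $243.00; balance $399.97
Week 14: opening $399.97; payment $243.00; balance $156.97
Week 15: opening $156.97; payment $156.97; balance $0.00
Balance reaches $0.00 in week 15.

15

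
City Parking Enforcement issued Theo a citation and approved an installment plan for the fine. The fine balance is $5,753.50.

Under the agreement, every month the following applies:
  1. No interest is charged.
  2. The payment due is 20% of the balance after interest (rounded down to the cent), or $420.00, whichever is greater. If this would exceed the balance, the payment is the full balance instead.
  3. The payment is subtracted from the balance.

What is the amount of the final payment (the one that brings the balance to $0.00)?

Month 1: $5,753.50 − $1,150.70 → $4,602.80
Month 2: $4,602.80 − $920.56 → $3,682.24
Month 3: $3,682.24 − $736.44 → $2,945.80
Month 4: $2,945.80 − $589.16 → $2,356.64
Month 5: $2,356.64 − $471.32 → $1,885.32
Month 6: $1,885.32 − $420.00 → $1,465.32
Month 7: $1,465.32 − $420.00 → $1,045.32
Month 8: $1,045.32 − $420.00 → $625.32
Month 9: $625.32 − $420.00 → $205.32
Month 10: $205.32 − $205.32 → $0.00

$205.32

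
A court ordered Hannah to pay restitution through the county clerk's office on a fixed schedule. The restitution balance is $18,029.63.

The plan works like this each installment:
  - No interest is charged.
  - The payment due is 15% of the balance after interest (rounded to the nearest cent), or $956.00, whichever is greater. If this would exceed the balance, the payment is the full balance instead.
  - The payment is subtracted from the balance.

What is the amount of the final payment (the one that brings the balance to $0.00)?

$43.88

Installment 1: opening $18,029.63; payment $2,704.44; balance $15,325.19
Installment 2: opening $15,325.19; payment $2,298.78; balance $13,026.41
Installment 3: opening $13,026.41; payment $1,953.96; balance $11,072.45
Installment 4: opening $11,072.45; payment $1,660.87; balance $9,411.58
Installment 5: opening $9,411.58; payment $1,411.74; balance $7,999.84
Installment 6: opening $7,999.84; payment $1,199.98; balance $6,799.86
Installment 7: opening $6,799.86; payment $1,019.98; balance $5,779.88
Installment 8: opening $5,779.88; payment $956.00; balance $4,823.88
Installment 9: opening $4,823.88; payment $956.00; balance $3,867.88
Installment 10: opening $3,867.88; payment $956.00; balance $2,911.88
Installment 11: opening $2,911.88; payment $956.00; balance $1,955.88
Installment 12: opening $1,955.88; payment $956.00; balance $999.88
Installment 13: opening $999.88; payment $956.00; balance $43.88
Installment 14: opening $43.88; payment $43.88; balance $0.00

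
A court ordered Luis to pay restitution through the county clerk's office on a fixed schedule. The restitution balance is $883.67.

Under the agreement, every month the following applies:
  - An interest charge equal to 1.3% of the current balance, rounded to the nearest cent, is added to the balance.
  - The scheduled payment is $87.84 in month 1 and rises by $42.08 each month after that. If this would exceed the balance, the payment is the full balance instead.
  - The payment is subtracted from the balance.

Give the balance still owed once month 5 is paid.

$65.55

# | Opening | Interest | Payment | End bal
1 | $883.67 | $11.49 | $87.84 | $807.32
2 | $807.32 | $10.50 | $129.92 | $687.90
3 | $687.90 | $8.94 | $172.00 | $524.84
4 | $524.84 | $6.82 | $214.08 | $317.58
5 | $317.58 | $4.13 | $256.16 | $65.55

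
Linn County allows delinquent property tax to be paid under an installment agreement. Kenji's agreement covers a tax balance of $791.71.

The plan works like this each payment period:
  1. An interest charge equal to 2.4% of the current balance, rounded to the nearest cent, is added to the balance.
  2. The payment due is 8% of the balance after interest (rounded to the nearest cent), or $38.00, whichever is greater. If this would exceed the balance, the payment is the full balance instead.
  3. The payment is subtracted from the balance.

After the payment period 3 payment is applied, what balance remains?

# | Opening | Interest | Payment | End bal
1 | $791.71 | $19.00 | $64.86 | $745.85
2 | $745.85 | $17.90 | $61.10 | $702.65
3 | $702.65 | $16.86 | $57.56 | $661.95

$661.95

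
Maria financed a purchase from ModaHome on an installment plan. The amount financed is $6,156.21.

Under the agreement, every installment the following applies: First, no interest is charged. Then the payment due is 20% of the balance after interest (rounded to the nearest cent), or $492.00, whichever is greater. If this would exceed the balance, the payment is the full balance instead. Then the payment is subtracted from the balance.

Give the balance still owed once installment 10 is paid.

Installment 1: opening $6,156.21; payment $1,231.24; balance $4,924.97
Installment 2: opening $4,924.97; payment $984.99; balance $3,939.98
Installment 3: opening $3,939.98; payment $788.00; balance $3,151.98
Installment 4: opening $3,151.98; payment $630.40; balance $2,521.58
Installment 5: opening $2,521.58; payment $504.32; balance $2,017.26
Installment 6: opening $2,017.26; payment $492.00; balance $1,525.26
Installment 7: opening $1,525.26; payment $492.00; balance $1,033.26
Installment 8: opening $1,033.26; payment $492.00; balance $541.26
Installment 9: opening $541.26; payment $492.00; balance $49.26
Installment 10: opening $49.26; payment $49.26; balance $0.00

$0.00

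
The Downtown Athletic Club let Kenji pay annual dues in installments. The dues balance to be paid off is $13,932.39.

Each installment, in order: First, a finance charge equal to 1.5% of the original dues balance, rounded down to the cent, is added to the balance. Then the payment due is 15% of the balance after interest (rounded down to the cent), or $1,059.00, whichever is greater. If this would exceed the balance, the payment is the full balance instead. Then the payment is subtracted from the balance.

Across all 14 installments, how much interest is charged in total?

# | Opening | Interest | Payment | End bal
1 | $13,932.39 | $208.98 | $2,121.20 | $12,020.17
2 | $12,020.17 | $208.98 | $1,834.37 | $10,394.78
3 | $10,394.78 | $208.98 | $1,590.56 | $9,013.20
4 | $9,013.20 | $208.98 | $1,383.32 | $7,838.86
5 | $7,838.86 | $208.98 | $1,207.17 | $6,840.67
6 | $6,840.67 | $208.98 | $1,059.00 | $5,990.65
7 | $5,990.65 | $208.98 | $1,059.00 | $5,140.63
8 | $5,140.63 | $208.98 | $1,059.00 | $4,290.61
9 | $4,290.61 | $208.98 | $1,059.00 | $3,440.59
10 | $3,440.59 | $208.98 | $1,059.00 | $2,590.57
11 | $2,590.57 | $208.98 | $1,059.00 | $1,740.55
12 | $1,740.55 | $208.98 | $1,059.00 | $890.53
13 | $890.53 | $208.98 | $1,059.00 | $40.51
14 | $40.51 | $208.98 | $249.49 | $0.00
Total interest: $208.98 + $208.98 + $208.98 + $208.98 + $208.98 + $208.98 + $208.98 + $208.98 + $208.98 + $208.98 + $208.98 + $208.98 + $208.98 + $208.98 = $2,925.72

$2,925.72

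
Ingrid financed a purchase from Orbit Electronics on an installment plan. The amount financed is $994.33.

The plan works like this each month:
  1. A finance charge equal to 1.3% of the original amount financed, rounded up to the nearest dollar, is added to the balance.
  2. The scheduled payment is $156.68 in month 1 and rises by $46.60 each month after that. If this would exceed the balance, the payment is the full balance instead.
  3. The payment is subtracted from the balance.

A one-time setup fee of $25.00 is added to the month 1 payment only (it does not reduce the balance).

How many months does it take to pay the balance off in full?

5

Month 1: opening $994.33; interest $13.00 → $1,007.33; payment $156.68 (+ $25.00 fee); balance $850.65
Month 2: opening $850.65; interest $13.00 → $863.65; payment $203.28; balance $660.37
Month 3: opening $660.37; interest $13.00 → $673.37; payment $249.88; balance $423.49
Month 4: opening $423.49; interest $13.00 → $436.49; payment $296.48; balance $140.01
Month 5: opening $140.01; interest $13.00 → $153.01; payment $153.01; balance $0.00
Balance reaches $0.00 in month 5.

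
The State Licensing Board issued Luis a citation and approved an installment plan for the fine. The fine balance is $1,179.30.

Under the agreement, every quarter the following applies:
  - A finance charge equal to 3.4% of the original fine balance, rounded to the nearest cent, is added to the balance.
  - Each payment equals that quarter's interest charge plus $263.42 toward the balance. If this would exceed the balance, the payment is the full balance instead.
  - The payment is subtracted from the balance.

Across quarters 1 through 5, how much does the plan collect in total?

$1,379.80

Quarter 1: opening $1,179.30; interest $40.10 → $1,219.40; payment $303.52; balance $915.88
Quarter 2: opening $915.88; interest $40.10 → $955.98; payment $303.52; balance $652.46
Quarter 3: opening $652.46; interest $40.10 → $692.56; payment $303.52; balance $389.04
Quarter 4: opening $389.04; interest $40.10 → $429.14; payment $303.52; balance $125.62
Quarter 5: opening $125.62; interest $40.10 → $165.72; payment $165.72; balance $0.00
Total paid: $1,379.80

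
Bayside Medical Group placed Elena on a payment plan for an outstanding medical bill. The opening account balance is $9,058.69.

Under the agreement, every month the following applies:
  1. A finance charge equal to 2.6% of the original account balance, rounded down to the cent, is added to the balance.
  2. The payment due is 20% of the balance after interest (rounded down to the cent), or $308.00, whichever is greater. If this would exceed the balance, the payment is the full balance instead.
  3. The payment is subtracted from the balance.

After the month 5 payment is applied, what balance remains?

$3,601.75

Month 1: opening $9,058.69; interest $235.52 → $9,294.21; payment $1,858.84; balance $7,435.37
Month 2: opening $7,435.37; interest $235.52 → $7,670.89; payment $1,534.17; balance $6,136.72
Month 3: opening $6,136.72; interest $235.52 → $6,372.24; payment $1,274.44; balance $5,097.80
Month 4: opening $5,097.80; interest $235.52 → $5,333.32; payment $1,066.66; balance $4,266.66
Month 5: opening $4,266.66; interest $235.52 → $4,502.18; payment $900.43; balance $3,601.75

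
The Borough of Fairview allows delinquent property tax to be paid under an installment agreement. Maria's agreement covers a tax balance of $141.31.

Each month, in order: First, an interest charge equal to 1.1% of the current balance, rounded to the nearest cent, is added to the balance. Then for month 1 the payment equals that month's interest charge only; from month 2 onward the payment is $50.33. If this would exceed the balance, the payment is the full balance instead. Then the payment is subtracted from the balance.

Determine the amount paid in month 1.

$1.55

# | Opening | Interest | Payment | End bal
1 | $141.31 | $1.55 | $1.55 | $141.31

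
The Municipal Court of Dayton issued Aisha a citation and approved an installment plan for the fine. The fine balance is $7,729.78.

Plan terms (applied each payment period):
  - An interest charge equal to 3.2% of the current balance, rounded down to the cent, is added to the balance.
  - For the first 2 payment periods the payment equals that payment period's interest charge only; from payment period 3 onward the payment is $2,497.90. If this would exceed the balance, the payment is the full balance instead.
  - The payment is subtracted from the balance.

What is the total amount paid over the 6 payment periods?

# | Opening | Interest | Payment | End bal
1 | $7,729.78 | $247.35 | $247.35 | $7,729.78
2 | $7,729.78 | $247.35 | $247.35 | $7,729.78
3 | $7,729.78 | $247.35 | $2,497.90 | $5,479.23
4 | $5,479.23 | $175.33 | $2,497.90 | $3,156.66
5 | $3,156.66 | $101.01 | $2,497.90 | $759.77
6 | $759.77 | $24.31 | $784.08 | $0.00
Total paid: $8,772.48

$8,772.48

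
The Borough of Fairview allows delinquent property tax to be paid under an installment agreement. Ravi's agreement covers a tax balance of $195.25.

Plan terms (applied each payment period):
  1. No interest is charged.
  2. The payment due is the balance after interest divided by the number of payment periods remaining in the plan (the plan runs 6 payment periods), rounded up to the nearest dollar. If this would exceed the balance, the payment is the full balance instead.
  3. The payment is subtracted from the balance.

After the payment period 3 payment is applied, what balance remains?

# | Opening | Payment | End bal
1 | $195.25 | $33.00 | $162.25
2 | $162.25 | $33.00 | $129.25
3 | $129.25 | $33.00 | $96.25

$96.25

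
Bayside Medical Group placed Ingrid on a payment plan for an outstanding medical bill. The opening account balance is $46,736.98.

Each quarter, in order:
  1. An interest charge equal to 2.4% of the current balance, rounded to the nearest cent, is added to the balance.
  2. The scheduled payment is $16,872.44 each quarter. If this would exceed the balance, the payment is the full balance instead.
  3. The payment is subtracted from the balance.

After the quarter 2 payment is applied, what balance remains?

# | Opening | Interest | Payment | End bal
1 | $46,736.98 | $1,121.69 | $16,872.44 | $30,986.23
2 | $30,986.23 | $743.67 | $16,872.44 | $14,857.46

$14,857.46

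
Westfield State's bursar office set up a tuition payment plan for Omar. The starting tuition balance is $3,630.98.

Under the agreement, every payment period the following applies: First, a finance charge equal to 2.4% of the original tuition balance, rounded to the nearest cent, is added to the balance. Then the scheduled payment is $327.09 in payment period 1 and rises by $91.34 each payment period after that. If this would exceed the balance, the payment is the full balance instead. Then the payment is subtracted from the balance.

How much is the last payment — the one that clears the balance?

$120.33

Payment period 1: $3,630.98 +$87.14 interest = $3,718.12; pay $327.09 → $3,391.03
Payment period 2: $3,391.03 +$87.14 interest = $3,478.17; pay $418.43 → $3,059.74
Payment period 3: $3,059.74 +$87.14 interest = $3,146.88; pay $509.77 → $2,637.11
Payment period 4: $2,637.11 +$87.14 interest = $2,724.25; pay $601.11 → $2,123.14
Payment period 5: $2,123.14 +$87.14 interest = $2,210.28; pay $692.45 → $1,517.83
Payment period 6: $1,517.83 +$87.14 interest = $1,604.97; pay $783.79 → $821.18
Payment period 7: $821.18 +$87.14 interest = $908.32; pay $875.13 → $33.19
Payment period 8: $33.19 +$87.14 interest = $120.33; pay $120.33 → $0.00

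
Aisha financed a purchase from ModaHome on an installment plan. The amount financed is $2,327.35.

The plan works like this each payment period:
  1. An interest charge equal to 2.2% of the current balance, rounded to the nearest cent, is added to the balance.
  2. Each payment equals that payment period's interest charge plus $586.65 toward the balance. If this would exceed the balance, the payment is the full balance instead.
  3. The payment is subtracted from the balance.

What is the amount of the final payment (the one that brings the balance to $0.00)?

$579.88

Payment period 1: opening $2,327.35; interest $51.20 → $2,378.55; payment $637.85; balance $1,740.70
Payment period 2: opening $1,740.70; interest $38.30 → $1,779.00; payment $624.95; balance $1,154.05
Payment period 3: opening $1,154.05; interest $25.39 → $1,179.44; payment $612.04; balance $567.40
Payment period 4: opening $567.40; interest $12.48 → $579.88; payment $579.88; balance $0.00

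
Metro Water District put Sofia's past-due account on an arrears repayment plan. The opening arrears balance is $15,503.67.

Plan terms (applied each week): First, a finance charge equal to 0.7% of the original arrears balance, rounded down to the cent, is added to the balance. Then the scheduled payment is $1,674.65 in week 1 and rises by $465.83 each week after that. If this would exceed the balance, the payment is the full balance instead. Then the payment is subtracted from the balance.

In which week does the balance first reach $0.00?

6

Week 1: $15,503.67 +$108.52 interest = $15,612.19; pay $1,674.65 → $13,937.54
Week 2: $13,937.54 +$108.52 interest = $14,046.06; pay $2,140.48 → $11,905.58
Week 3: $11,905.58 +$108.52 interest = $12,014.10; pay $2,606.31 → $9,407.79
Week 4: $9,407.79 +$108.52 interest = $9,516.31; pay $3,072.14 → $6,444.17
Week 5: $6,444.17 +$108.52 interest = $6,552.69; pay $3,537.97 → $3,014.72
Week 6: $3,014.72 +$108.52 interest = $3,123.24; pay $3,123.24 → $0.00
Balance reaches $0.00 in week 6.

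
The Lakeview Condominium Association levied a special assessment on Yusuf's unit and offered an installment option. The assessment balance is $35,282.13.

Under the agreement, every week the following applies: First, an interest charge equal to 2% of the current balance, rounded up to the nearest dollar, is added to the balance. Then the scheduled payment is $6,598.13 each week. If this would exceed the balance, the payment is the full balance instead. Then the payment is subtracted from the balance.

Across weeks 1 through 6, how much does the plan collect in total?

$37,702.13

Week 1: opening $35,282.13; interest $706.00 → $35,988.13; payment $6,598.13; balance $29,390.00
Week 2: opening $29,390.00; interest $588.00 → $29,978.00; payment $6,598.13; balance $23,379.87
Week 3: opening $23,379.87; interest $468.00 → $23,847.87; payment $6,598.13; balance $17,249.74
Week 4: opening $17,249.74; interest $345.00 → $17,594.74; payment $6,598.13; balance $10,996.61
Week 5: opening $10,996.61; interest $220.00 → $11,216.61; payment $6,598.13; balance $4,618.48
Week 6: opening $4,618.48; interest $93.00 → $4,711.48; payment $4,711.48; balance $0.00
Total paid: $37,702.13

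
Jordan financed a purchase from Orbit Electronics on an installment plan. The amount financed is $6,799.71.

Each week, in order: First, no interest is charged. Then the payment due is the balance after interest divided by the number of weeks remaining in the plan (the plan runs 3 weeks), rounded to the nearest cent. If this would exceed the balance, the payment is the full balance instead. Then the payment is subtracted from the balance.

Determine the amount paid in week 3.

Week 1: opening $6,799.71; payment $2,266.57; balance $4,533.14
Week 2: opening $4,533.14; payment $2,266.57; balance $2,266.57
Week 3: opening $2,266.57; payment $2,266.57; balance $0.00

$2,266.57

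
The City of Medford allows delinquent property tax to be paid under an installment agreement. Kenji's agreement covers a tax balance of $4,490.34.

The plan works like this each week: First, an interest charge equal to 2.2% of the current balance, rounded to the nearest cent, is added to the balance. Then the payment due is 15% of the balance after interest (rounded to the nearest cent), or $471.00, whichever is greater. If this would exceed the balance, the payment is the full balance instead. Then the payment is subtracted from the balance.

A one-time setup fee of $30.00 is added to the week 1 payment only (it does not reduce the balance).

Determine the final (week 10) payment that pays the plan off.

Week 1: opening $4,490.34; interest $98.79 → $4,589.13; payment $688.37 (+ $30.00 fee); balance $3,900.76
Week 2: opening $3,900.76; interest $85.82 → $3,986.58; payment $597.99; balance $3,388.59
Week 3: opening $3,388.59; interest $74.55 → $3,463.14; payment $519.47; balance $2,943.67
Week 4: opening $2,943.67; interest $64.76 → $3,008.43; payment $471.00; balance $2,537.43
Week 5: opening $2,537.43; interest $55.82 → $2,593.25; payment $471.00; balance $2,122.25
Week 6: opening $2,122.25; interest $46.69 → $2,168.94; payment $471.00; balance $1,697.94
Week 7: opening $1,697.94; interest $37.35 → $1,735.29; payment $471.00; balance $1,264.29
Week 8: opening $1,264.29; interest $27.81 → $1,292.10; payment $471.00; balance $821.10
Week 9: opening $821.10; interest $18.06 → $839.16; payment $471.00; balance $368.16
Week 10: opening $368.16; interest $8.10 → $376.26; payment $376.26; balance $0.00

$376.26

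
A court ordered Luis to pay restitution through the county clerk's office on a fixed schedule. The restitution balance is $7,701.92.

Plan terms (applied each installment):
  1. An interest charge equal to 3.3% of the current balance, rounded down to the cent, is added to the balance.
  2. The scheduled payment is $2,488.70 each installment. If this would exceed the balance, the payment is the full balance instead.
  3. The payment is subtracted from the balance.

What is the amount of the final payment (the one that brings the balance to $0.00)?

# | Opening | Interest | Payment | End bal
1 | $7,701.92 | $254.16 | $2,488.70 | $5,467.38
2 | $5,467.38 | $180.42 | $2,488.70 | $3,159.10
3 | $3,159.10 | $104.25 | $2,488.70 | $774.65
4 | $774.65 | $25.56 | $800.21 | $0.00

$800.21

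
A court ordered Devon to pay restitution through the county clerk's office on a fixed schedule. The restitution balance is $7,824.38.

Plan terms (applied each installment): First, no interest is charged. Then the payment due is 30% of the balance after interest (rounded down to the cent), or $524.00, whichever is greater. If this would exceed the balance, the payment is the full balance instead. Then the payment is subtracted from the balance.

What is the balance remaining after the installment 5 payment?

$1,315.05

# | Opening | Payment | End bal
1 | $7,824.38 | $2,347.31 | $5,477.07
2 | $5,477.07 | $1,643.12 | $3,833.95
3 | $3,833.95 | $1,150.18 | $2,683.77
4 | $2,683.77 | $805.13 | $1,878.64
5 | $1,878.64 | $563.59 | $1,315.05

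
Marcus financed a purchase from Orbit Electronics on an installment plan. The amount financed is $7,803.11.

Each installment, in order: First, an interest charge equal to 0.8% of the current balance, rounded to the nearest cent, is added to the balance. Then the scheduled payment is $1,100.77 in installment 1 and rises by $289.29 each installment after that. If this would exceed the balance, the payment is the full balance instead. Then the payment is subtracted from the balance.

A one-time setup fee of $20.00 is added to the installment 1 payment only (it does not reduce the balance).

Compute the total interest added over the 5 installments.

Installment 1: $7,803.11 +$62.42 interest = $7,865.53; pay $1,100.77 (+ $20.00 fee) → $6,764.76
Installment 2: $6,764.76 +$54.12 interest = $6,818.88; pay $1,390.06 → $5,428.82
Installment 3: $5,428.82 +$43.43 interest = $5,472.25; pay $1,679.35 → $3,792.90
Installment 4: $3,792.90 +$30.34 interest = $3,823.24; pay $1,968.64 → $1,854.60
Installment 5: $1,854.60 +$14.84 interest = $1,869.44; pay $1,869.44 → $0.00
Total interest: $62.42 + $54.12 + $43.43 + $30.34 + $14.84 = $205.15

$205.15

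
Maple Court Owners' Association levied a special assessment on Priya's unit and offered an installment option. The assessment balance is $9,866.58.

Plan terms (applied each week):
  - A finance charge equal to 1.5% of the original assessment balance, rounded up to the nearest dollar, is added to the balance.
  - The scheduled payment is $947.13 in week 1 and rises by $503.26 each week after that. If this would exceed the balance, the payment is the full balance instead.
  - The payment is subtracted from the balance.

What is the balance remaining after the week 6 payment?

Week 1: opening $9,866.58; interest $148.00 → $10,014.58; payment $947.13; balance $9,067.45
Week 2: opening $9,067.45; interest $148.00 → $9,215.45; payment $1,450.39; balance $7,765.06
Week 3: opening $7,765.06; interest $148.00 → $7,913.06; payment $1,953.65; balance $5,959.41
Week 4: opening $5,959.41; interest $148.00 → $6,107.41; payment $2,456.91; balance $3,650.50
Week 5: opening $3,650.50; interest $148.00 → $3,798.50; payment $2,960.17; balance $838.33
Week 6: opening $838.33; interest $148.00 → $986.33; payment $986.33; balance $0.00

$0.00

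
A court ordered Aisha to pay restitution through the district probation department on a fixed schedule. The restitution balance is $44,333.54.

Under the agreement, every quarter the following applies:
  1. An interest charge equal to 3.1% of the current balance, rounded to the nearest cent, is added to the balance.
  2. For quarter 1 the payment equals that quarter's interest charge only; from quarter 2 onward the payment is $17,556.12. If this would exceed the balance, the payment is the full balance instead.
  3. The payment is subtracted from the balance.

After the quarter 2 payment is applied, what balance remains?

$28,151.76

Quarter 1: $44,333.54 +$1,374.34 interest = $45,707.88; pay $1,374.34 → $44,333.54
Quarter 2: $44,333.54 +$1,374.34 interest = $45,707.88; pay $17,556.12 → $28,151.76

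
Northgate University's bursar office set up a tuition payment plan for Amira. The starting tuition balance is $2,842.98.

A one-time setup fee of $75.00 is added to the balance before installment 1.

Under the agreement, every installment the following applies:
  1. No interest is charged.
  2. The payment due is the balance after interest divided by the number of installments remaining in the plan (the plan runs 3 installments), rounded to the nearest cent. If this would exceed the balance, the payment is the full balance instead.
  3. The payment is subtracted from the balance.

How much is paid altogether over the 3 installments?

$2,917.98

Installment 1: opening $2,917.98; payment $972.66; balance $1,945.32
Installment 2: opening $1,945.32; payment $972.66; balance $972.66
Installment 3: opening $972.66; payment $972.66; balance $0.00
Total paid: $2,917.98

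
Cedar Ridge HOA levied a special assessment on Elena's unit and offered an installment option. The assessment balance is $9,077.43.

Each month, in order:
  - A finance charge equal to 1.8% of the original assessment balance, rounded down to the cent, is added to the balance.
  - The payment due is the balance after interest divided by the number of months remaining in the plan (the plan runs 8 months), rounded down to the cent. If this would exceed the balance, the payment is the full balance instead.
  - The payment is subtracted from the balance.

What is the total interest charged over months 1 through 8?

# | Opening | Interest | Payment | End bal
1 | $9,077.43 | $163.39 | $1,155.10 | $8,085.72
2 | $8,085.72 | $163.39 | $1,178.44 | $7,070.67
3 | $7,070.67 | $163.39 | $1,205.67 | $6,028.39
4 | $6,028.39 | $163.39 | $1,238.35 | $4,953.43
5 | $4,953.43 | $163.39 | $1,279.20 | $3,837.62
6 | $3,837.62 | $163.39 | $1,333.67 | $2,667.34
7 | $2,667.34 | $163.39 | $1,415.36 | $1,415.37
8 | $1,415.37 | $163.39 | $1,578.76 | $0.00
Total interest: $163.39 + $163.39 + $163.39 + $163.39 + $163.39 + $163.39 + $163.39 + $163.39 = $1,307.12

$1,307.12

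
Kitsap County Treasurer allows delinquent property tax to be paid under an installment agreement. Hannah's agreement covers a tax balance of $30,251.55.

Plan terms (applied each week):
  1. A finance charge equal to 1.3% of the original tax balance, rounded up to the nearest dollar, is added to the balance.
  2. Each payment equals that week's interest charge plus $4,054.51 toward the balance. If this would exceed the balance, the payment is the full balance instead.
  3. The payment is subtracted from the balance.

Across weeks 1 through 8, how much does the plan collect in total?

Week 1: opening $30,251.55; interest $394.00 → $30,645.55; payment $4,448.51; balance $26,197.04
Week 2: opening $26,197.04; interest $394.00 → $26,591.04; payment $4,448.51; balance $22,142.53
Week 3: opening $22,142.53; interest $394.00 → $22,536.53; payment $4,448.51; balance $18,088.02
Week 4: opening $18,088.02; interest $394.00 → $18,482.02; payment $4,448.51; balance $14,033.51
Week 5: opening $14,033.51; interest $394.00 → $14,427.51; payment $4,448.51; balance $9,979.00
Week 6: opening $9,979.00; interest $394.00 → $10,373.00; payment $4,448.51; balance $5,924.49
Week 7: opening $5,924.49; interest $394.00 → $6,318.49; payment $4,448.51; balance $1,869.98
Week 8: opening $1,869.98; interest $394.00 → $2,263.98; payment $2,263.98; balance $0.00
Total paid: $33,403.55

$33,403.55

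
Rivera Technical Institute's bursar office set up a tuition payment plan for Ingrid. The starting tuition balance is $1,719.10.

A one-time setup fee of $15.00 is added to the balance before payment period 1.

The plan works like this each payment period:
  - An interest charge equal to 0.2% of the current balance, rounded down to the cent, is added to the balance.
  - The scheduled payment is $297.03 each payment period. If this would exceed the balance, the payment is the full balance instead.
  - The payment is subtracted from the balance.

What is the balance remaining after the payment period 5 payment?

$260.39

# | Opening | Interest | Payment | End bal
1 | $1,734.10 | $3.46 | $297.03 | $1,440.53
2 | $1,440.53 | $2.88 | $297.03 | $1,146.38
3 | $1,146.38 | $2.29 | $297.03 | $851.64
4 | $851.64 | $1.70 | $297.03 | $556.31
5 | $556.31 | $1.11 | $297.03 | $260.39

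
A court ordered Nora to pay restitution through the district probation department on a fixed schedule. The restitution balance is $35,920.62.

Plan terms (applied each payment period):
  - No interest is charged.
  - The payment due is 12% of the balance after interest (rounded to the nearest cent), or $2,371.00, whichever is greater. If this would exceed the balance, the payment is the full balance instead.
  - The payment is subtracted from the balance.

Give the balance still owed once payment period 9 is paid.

$9,472.46

Payment period 1: $35,920.62 − $4,310.47 → $31,610.15
Payment period 2: $31,610.15 − $3,793.22 → $27,816.93
Payment period 3: $27,816.93 − $3,338.03 → $24,478.90
Payment period 4: $24,478.90 − $2,937.47 → $21,541.43
Payment period 5: $21,541.43 − $2,584.97 → $18,956.46
Payment period 6: $18,956.46 − $2,371.00 → $16,585.46
Payment period 7: $16,585.46 − $2,371.00 → $14,214.46
Payment period 8: $14,214.46 − $2,371.00 → $11,843.46
Payment period 9: $11,843.46 − $2,371.00 → $9,472.46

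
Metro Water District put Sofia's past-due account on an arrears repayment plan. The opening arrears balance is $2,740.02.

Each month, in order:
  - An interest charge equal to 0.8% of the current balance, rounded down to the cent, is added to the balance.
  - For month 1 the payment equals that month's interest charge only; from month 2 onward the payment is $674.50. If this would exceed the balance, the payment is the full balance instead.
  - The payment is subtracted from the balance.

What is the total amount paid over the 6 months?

$2,818.89

Month 1: $2,740.02 +$21.92 interest = $2,761.94; pay $21.92 → $2,740.02
Month 2: $2,740.02 +$21.92 interest = $2,761.94; pay $674.50 → $2,087.44
Month 3: $2,087.44 +$16.69 interest = $2,104.13; pay $674.50 → $1,429.63
Month 4: $1,429.63 +$11.43 interest = $1,441.06; pay $674.50 → $766.56
Month 5: $766.56 +$6.13 interest = $772.69; pay $674.50 → $98.19
Month 6: $98.19 +$0.78 interest = $98.97; pay $98.97 → $0.00
Total paid: $2,818.89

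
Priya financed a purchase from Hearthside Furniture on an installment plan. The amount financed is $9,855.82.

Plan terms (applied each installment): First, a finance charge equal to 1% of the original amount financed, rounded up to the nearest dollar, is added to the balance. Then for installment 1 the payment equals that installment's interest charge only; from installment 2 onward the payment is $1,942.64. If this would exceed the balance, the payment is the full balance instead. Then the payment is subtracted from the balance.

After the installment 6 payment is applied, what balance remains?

$637.62

Installment 1: $9,855.82 +$99.00 interest = $9,954.82; pay $99.00 → $9,855.82
Installment 2: $9,855.82 +$99.00 interest = $9,954.82; pay $1,942.64 → $8,012.18
Installment 3: $8,012.18 +$99.00 interest = $8,111.18; pay $1,942.64 → $6,168.54
Installment 4: $6,168.54 +$99.00 interest = $6,267.54; pay $1,942.64 → $4,324.90
Installment 5: $4,324.90 +$99.00 interest = $4,423.90; pay $1,942.64 → $2,481.26
Installment 6: $2,481.26 +$99.00 interest = $2,580.26; pay $1,942.64 → $637.62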